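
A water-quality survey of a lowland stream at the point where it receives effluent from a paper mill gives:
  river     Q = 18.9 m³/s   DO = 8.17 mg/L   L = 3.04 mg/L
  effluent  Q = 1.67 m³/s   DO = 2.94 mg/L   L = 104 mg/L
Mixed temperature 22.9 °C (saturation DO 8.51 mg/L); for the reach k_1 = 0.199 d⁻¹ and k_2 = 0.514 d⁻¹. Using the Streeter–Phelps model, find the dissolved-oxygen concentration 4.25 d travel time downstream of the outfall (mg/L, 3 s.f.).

Mixed DO = (18.9×8.17 + 1.67×2.94)/(18.9+1.67) = 159.3/20.57 = 7.745 mg/L.
Mixed L₀ = (18.9×3.04 + 1.67×104)/(20.57) = 231.1/20.57 = 11.24 mg/L.
Initial deficit D₀ = C_s − DO₀ = 8.51 − 7.745 = 0.7646 mg/L.
D(4.25) = [0.199×11.24/(0.514−0.199)](e^(−0.199×4.25) − e^(−0.514×4.25)) + 0.7646 e^(−0.514×4.25)
= 7.099 × (0.4292 − 0.1125) + 0.7646 × 0.1125 = 2.334 mg/L.
DO = 8.51 − 2.334 = 6.176 mg/L.

DO ≈ 6.18 mg/L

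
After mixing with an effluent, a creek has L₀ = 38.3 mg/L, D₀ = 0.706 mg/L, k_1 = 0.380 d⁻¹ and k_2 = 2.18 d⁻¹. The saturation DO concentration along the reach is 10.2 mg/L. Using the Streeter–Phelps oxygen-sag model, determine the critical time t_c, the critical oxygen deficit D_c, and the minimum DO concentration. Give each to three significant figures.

t_c ≈ 0.920 d; D_c ≈ 4.71 mg/L; min DO ≈ 5.49 mg/L

t_c = [1/(k_2−k_1)] ln[(k_2/k_1)(1 − D₀(k_2−k_1)/(k_1 L₀))]
= [1/(2.18−0.380)] ln[(2.18/0.380)(1 − 0.706×1.800/(0.380×38.3))]
= (1/1.800) ln[5.737 × 0.9127] = 0.5556 × ln(5.236) = 0.5556 × 1.656 = 0.9197 d.
D_c = (k_1/k_2) L₀ e^(−k_1 t_c) = (0.380/2.18) × 38.3 × e^(−0.380×0.9197) = 0.1743 × 38.3 × 0.7050 = 4.707 mg/L.
Minimum DO = C_s − D_c = 10.2 − 4.707 = 5.493 mg/L.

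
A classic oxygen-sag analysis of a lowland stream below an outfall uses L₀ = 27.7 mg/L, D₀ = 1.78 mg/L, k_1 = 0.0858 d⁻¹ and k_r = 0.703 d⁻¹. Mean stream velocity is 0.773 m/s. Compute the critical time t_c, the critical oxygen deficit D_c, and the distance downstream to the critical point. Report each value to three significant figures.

t_c = [1/(k_r−k_1)] ln[(k_r/k_1)(1 − D₀(k_r−k_1)/(k_1 L₀))]
= [1/(0.703−0.0858)] ln[(0.703/0.0858)(1 − 1.78×0.6172/(0.0858×27.7))]
= (1/0.6172) ln[8.193 × 0.5377] = 1.620 × ln(4.406) = 1.620 × 1.483 = 2.403 d.
D_c = (k_1/k_r) L₀ e^(−k_1 t_c) = (0.0858/0.703) × 27.7 × e^(−0.0858×2.403) = 0.1220 × 27.7 × 0.8137 = 2.751 mg/L.
x_c = v t_c = 0.773 m/s × 2.403 d × 86400 s/d = 160500 m ≈ 160 km.

t_c ≈ 2.40 d; D_c ≈ 2.75 mg/L; x_c ≈ 160 km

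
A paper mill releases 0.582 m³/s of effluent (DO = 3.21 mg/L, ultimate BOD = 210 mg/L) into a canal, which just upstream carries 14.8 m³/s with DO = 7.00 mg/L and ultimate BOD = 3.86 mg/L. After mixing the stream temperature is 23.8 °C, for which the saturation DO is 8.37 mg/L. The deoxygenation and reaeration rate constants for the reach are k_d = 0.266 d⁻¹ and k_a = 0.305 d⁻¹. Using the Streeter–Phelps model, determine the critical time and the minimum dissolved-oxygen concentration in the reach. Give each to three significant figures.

t_c ≈ 3.02 d; minimum DO ≈ 3.81 mg/L

Mixed DO = (14.8×7.00 + 0.582×3.21)/(14.8+0.582) = 105.5/15.38 = 6.857 mg/L.
Mixed L₀ = (14.8×3.86 + 0.582×210)/(15.38) = 179.3/15.38 = 11.66 mg/L.
Initial deficit D₀ = C_s − DO₀ = 8.37 − 6.857 = 1.513 mg/L.
t_c = (1/0.03900) ln[(0.305/0.266)(1 − 1.513×0.03900/(0.266×11.66))] = 25.64 × ln(1.125) = 3.015 d.
D_c = (0.266/0.305) × 11.66 × e^(−0.266×3.015) = 0.8721 × 11.66 × 0.4484 = 4.559 mg/L.
Minimum DO = 8.37 − 4.559 = 3.811 mg/L.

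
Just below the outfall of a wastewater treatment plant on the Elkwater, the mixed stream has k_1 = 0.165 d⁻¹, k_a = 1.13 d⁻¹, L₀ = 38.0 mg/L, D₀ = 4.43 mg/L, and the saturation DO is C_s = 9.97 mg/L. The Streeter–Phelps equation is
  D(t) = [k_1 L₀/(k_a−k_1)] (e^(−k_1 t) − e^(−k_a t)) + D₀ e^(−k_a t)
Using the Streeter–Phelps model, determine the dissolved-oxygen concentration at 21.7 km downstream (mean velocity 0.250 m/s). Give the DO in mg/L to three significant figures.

Travel time t = x/v = 21.7 km / (0.250 m/s) = 21700 m / 0.250 m/s = 86800 s = 1.005 d.
k_1 L₀/(k_a−k_1) = 0.165×38.0/(1.13−0.165) = 6.270/0.9650 = 6.497 mg/L.
e^(−k_1 t) = e^(−0.165×1.005) = 0.8472; e^(−k_a t) = e^(−1.13×1.005) = 0.3213.
D = 6.497 × (0.8472 − 0.3213) + 4.43 × 0.3213 = 3.417 + 1.424 = 4.841 mg/L.
DO = C_s − D = 9.97 − 4.841 = 5.129 mg/L.

DO ≈ 5.13 mg/L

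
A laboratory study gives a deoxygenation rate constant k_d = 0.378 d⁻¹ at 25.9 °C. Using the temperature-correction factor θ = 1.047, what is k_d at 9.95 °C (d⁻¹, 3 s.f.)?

k_d ≈ 0.182 d⁻¹

k_d(T₂) = k_d(T₁) · θ^(T₂−T₁) = 0.378 × 1.047^(9.95−25.9)
= 0.378 × 1.047^-15.9 = 0.378 × 0.4807 = 0.1817 d⁻¹.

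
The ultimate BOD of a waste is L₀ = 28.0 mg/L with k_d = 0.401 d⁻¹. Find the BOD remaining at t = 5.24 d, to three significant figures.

L_t = L₀ e^(−k_d t) = 28.0 × e^(−0.401×5.24) = 28.0 × 0.1223 = 3.425 mg/L.

L ≈ 3.42 mg/L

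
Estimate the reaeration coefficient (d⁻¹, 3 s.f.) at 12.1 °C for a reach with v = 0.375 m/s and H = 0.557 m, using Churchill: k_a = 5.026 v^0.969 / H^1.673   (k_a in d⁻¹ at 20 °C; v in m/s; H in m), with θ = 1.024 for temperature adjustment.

k_a(20) = 5.026 × 0.375^0.969 / 0.557^1.673 = 5.026 × 0.3866 / 0.3757 = 5.172 d⁻¹.
k_a(12.1) = 5.172 × 1.024^(12.1−20) = 5.172 × 0.8291 = 4.288 d⁻¹.

k_a ≈ 4.29 d⁻¹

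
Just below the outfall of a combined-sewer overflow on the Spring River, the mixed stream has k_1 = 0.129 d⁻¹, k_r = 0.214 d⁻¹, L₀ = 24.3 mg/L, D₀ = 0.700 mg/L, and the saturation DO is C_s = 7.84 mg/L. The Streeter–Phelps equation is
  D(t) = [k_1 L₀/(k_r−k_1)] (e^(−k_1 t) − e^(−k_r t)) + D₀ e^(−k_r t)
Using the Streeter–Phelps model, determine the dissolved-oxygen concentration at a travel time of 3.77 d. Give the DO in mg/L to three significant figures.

DO ≈ 1.31 mg/L

k_1 L₀/(k_r−k_1) = 0.129×24.3/(0.214−0.129) = 3.135/0.08500 = 36.88 mg/L.
e^(−k_1 t) = e^(−0.129×3.770) = 0.6149; e^(−k_r t) = e^(−0.214×3.770) = 0.4463.
D = 36.88 × (0.6149 − 0.4463) + 0.700 × 0.4463 = 6.217 + 0.3124 = 6.530 mg/L.
DO = C_s − D = 7.84 − 6.530 = 1.310 mg/L.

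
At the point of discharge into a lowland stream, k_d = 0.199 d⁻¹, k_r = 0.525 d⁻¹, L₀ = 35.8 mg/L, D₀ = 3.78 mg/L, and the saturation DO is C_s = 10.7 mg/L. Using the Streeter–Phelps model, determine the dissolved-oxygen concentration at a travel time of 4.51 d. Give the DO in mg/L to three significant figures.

DO ≈ 3.49 mg/L

k_d L₀/(k_r−k_d) = 0.199×35.8/(0.525−0.199) = 7.124/0.3260 = 21.85 mg/L.
e^(−k_d t) = e^(−0.199×4.510) = 0.4076; e^(−k_r t) = e^(−0.525×4.510) = 0.09369.
D = 21.85 × (0.4076 − 0.09369) + 3.78 × 0.09369 = 6.860 + 0.3542 = 7.214 mg/L.
DO = C_s − D = 10.7 − 7.214 = 3.486 mg/L.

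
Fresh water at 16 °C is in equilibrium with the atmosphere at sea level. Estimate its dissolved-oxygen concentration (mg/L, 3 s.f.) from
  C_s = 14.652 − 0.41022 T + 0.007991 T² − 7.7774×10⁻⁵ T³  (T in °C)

C_s ≈ 9.82 mg/L

C_s = 14.652 − 0.41022×16 + 0.007991×16² − 7.7774×10⁻⁵×16³ = 9.816 mg/L.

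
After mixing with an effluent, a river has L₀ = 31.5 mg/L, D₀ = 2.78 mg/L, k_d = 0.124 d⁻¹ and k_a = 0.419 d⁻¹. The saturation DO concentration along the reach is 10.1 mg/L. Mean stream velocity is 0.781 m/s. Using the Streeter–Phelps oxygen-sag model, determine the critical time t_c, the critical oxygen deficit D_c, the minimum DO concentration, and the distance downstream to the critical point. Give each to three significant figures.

t_c = [1/(k_a−k_d)] ln[(k_a/k_d)(1 − D₀(k_a−k_d)/(k_d L₀))]
= [1/(0.419−0.124)] ln[(0.419/0.124)(1 − 2.78×0.2950/(0.124×31.5))]
= (1/0.2950) ln[3.379 × 0.7900] = 3.390 × ln(2.670) = 3.390 × 0.9819 = 3.329 d.
L(t_c) = L₀ e^(−k_d t_c) = 31.5 × 0.6618 = 20.85 mg/L, and at the critical point k_a D_c = k_d L, so D_c = (0.124/0.419) × 20.85 = 6.170 mg/L.
Minimum DO = C_s − D_c = 10.1 − 6.170 = 3.930 mg/L.
x_c = v t_c = 0.781 m/s × 3.329 d × 86400 s/d = 224600 m ≈ 225 km.

t_c ≈ 3.33 d; D_c ≈ 6.17 mg/L; min DO ≈ 3.93 mg/L; x_c ≈ 225 km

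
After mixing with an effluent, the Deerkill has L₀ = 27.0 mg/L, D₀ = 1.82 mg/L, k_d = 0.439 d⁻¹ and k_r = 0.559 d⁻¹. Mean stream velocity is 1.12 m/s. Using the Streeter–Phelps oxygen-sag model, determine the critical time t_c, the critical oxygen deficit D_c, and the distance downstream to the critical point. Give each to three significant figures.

t_c ≈ 1.86 d; D_c ≈ 9.38 mg/L; x_c ≈ 180 km

With k_r/k_d = 1.273 and 1 − D₀(k_r−k_d)/(k_d L₀) = 0.9816,
t_c = ln(1.273 × 0.9816) / (0.559 − 0.439) = ln(1.250) / 0.1200 = 0.2231/0.1200 = 1.859 d.
D_c = (k_d/k_r) L₀ e^(−k_d t_c) = (0.439/0.559) × 27.0 × e^(−0.439×1.859) = 0.7853 × 27.0 × 0.4422 = 9.376 mg/L.
x_c = v t_c = 1.12 m/s × 1.859 d × 86400 s/d = 179900 m ≈ 180 km.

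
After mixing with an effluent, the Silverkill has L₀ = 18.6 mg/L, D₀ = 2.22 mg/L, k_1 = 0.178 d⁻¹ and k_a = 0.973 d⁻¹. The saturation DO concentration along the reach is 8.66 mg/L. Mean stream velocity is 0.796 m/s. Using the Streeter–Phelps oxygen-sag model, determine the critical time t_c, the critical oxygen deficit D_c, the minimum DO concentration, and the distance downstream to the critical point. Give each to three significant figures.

t_c = [1/(k_a−k_1)] ln[(k_a/k_1)(1 − D₀(k_a−k_1)/(k_1 L₀))]
= [1/(0.973−0.178)] ln[(0.973/0.178)(1 − 2.22×0.7950/(0.178×18.6))]
= (1/0.7950) ln[5.466 × 0.4669] = 1.258 × ln(2.552) = 1.258 × 0.9370 = 1.179 d.
L(t_c) = L₀ e^(−k_1 t_c) = 18.6 × 0.8107 = 15.08 mg/L, and at the critical point k_a D_c = k_1 L, so D_c = (0.178/0.973) × 15.08 = 2.759 mg/L.
Minimum DO = C_s − D_c = 8.66 − 2.759 = 5.901 mg/L.
x_c = v t_c = 0.796 m/s × 1.179 d × 86400 s/d = 81060 m ≈ 81.1 km.

t_c ≈ 1.18 d; D_c ≈ 2.76 mg/L; min DO ≈ 5.90 mg/L; x_c ≈ 81.1 km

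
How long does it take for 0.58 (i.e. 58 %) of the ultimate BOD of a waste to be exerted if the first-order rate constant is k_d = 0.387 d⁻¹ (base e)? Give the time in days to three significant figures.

t ≈ 2.24 d

y/L₀ = 1 − e^(−k_d t) = 0.58 ⇒ e^(−k_d t) = 0.420
t = −ln(0.420) / 0.387 = 0.8675 / 0.387 = 2.242 d.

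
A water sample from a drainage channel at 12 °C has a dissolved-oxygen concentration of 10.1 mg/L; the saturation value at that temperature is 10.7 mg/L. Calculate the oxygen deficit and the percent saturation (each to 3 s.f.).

D ≈ 0.600 mg/L; 94.4 % saturation

D = C_s − C = 10.7 − 10.1 = 0.600 mg/L.
% saturation = 10.1/10.7 × 100 = 94.4 %.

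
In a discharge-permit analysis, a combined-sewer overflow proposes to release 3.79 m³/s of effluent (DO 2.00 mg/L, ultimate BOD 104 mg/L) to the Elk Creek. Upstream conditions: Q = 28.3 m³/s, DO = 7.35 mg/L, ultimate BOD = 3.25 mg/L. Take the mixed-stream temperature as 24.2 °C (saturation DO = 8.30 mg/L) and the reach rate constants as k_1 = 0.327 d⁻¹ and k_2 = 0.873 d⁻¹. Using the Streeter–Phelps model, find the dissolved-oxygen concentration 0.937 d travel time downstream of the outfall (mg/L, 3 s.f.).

DO ≈ 4.93 mg/L

Mixed DO = (28.3×7.35 + 3.79×2.00)/(28.3+3.79) = 215.6/32.09 = 6.718 mg/L.
Mixed L₀ = (28.3×3.25 + 3.79×104)/(32.09) = 486.1/32.09 = 15.15 mg/L.
Initial deficit D₀ = C_s − DO₀ = 8.30 − 6.718 = 1.582 mg/L.
D(0.937) = [0.327×15.15/(0.873−0.327)](e^(−0.327×0.937) − e^(−0.873×0.937)) + 1.582 e^(−0.873×0.937)
= 9.073 × (0.7361 − 0.4413) + 1.582 × 0.4413 = 3.373 mg/L.
DO = 8.30 − 3.373 = 4.927 mg/L.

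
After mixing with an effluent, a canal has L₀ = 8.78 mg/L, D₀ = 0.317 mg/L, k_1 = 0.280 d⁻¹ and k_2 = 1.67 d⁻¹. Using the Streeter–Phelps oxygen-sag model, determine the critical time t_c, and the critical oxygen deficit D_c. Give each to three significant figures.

t_c ≈ 1.14 d; D_c ≈ 1.07 mg/L

t_c = [1/(k_2−k_1)] ln[(k_2/k_1)(1 − D₀(k_2−k_1)/(k_1 L₀))]
= [1/(1.67−0.280)] ln[(1.67/0.280)(1 − 0.317×1.390/(0.280×8.78))]
= (1/1.390) ln[5.964 × 0.8208] = 0.7194 × ln(4.895) = 0.7194 × 1.588 = 1.143 d.
L(t_c) = L₀ e^(−k_1 t_c) = 8.78 × 0.7262 = 6.376 mg/L, and at the critical point k_2 D_c = k_1 L, so D_c = (0.280/1.67) × 6.376 = 1.069 mg/L.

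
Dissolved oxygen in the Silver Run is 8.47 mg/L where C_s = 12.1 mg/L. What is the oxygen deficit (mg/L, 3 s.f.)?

D ≈ 3.63 mg/L

D = C_s − C = 12.1 − 8.47 = 3.63 mg/L.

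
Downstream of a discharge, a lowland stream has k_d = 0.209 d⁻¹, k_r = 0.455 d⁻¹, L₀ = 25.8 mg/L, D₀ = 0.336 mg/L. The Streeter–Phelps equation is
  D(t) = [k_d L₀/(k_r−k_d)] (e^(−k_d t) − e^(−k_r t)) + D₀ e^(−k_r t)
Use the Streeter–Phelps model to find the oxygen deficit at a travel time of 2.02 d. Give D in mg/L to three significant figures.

D ≈ 5.76 mg/L

k_d L₀/(k_r−k_d) = 0.209×25.8/(0.455−0.209) = 5.392/0.2460 = 21.92 mg/L.
e^(−k_d t) = e^(−0.209×2.020) = 0.6556; e^(−k_r t) = e^(−0.455×2.020) = 0.3989.
D = 21.92 × (0.6556 − 0.3989) + 0.336 × 0.3989 = 5.628 + 0.1340 = 5.762 mg/L.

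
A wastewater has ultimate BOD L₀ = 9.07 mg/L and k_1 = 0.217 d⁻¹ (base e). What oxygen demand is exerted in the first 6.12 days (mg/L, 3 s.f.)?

y ≈ 6.67 mg/L

y_t = L₀(1 − e^(−k_1 t)) = 9.07 × (1 − e^(−0.217×6.12))
= 9.07 × (1 − 0.2650) = 9.07 × 0.7350 = 6.666 mg/L.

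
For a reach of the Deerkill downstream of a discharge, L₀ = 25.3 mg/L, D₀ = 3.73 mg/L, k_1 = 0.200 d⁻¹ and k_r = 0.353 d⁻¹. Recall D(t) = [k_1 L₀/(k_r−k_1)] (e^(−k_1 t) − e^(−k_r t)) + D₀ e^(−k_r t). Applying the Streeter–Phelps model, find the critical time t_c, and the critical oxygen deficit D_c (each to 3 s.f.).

At the critical point dD/dt = 0, so k_1 L₀ e^(−k_1 t) = k_r D. Substituting D(t) from the Streeter–Phelps equation and solving for t gives
t_c = ln[(k_r/k_1)(1 − D₀(k_r−k_1)/(k_1 L₀))] / (k_r−k_1).
Here k_r−k_1 = 0.1530 d⁻¹ and 1 − D₀(k_r−k_1)/(k_1 L₀) = 1 − 3.73×0.1530/(0.200×25.3) = 0.8872, so
t_c = ln(1.765 × 0.8872) / 0.1530 = 0.4485 / 0.1530 = 2.931 d.
L(t_c) = L₀ e^(−k_1 t_c) = 25.3 × 0.5564 = 14.08 mg/L, and at the critical point k_r D_c = k_1 L, so D_c = (0.200/0.353) × 14.08 = 7.976 mg/L.

t_c ≈ 2.93 d; D_c ≈ 7.98 mg/L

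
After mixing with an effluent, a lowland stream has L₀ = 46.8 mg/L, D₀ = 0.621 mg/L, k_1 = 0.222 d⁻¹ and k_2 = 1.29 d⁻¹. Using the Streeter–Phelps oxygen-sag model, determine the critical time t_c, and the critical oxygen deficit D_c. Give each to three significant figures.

With k_2/k_1 = 5.811 and 1 − D₀(k_2−k_1)/(k_1 L₀) = 0.9362,
t_c = ln(5.811 × 0.9362) / (1.29 − 0.222) = ln(5.440) / 1.068 = 1.694/1.068 = 1.586 d.
L(t_c) = L₀ e^(−k_1 t_c) = 46.8 × 0.7032 = 32.91 mg/L, and at the critical point k_2 D_c = k_1 L, so D_c = (0.222/1.29) × 32.91 = 5.664 mg/L.

t_c ≈ 1.59 d; D_c ≈ 5.66 mg/L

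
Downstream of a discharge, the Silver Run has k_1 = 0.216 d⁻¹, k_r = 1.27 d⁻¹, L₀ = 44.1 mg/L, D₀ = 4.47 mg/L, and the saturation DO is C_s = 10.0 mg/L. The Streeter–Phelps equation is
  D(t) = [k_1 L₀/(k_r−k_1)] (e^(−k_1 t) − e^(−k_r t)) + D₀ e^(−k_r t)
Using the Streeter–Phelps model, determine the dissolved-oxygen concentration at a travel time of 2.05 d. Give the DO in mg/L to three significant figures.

k_1 L₀/(k_r−k_1) = 0.216×44.1/(1.27−0.216) = 9.526/1.054 = 9.038 mg/L.
e^(−k_1 t) = e^(−0.216×2.050) = 0.6422; e^(−k_r t) = e^(−1.27×2.050) = 0.07401.
D = 9.038 × (0.6422 − 0.07401) + 4.47 × 0.07401 = 5.135 + 0.3308 = 5.466 mg/L.
DO = C_s − D = 10.0 − 5.466 = 4.534 mg/L.

DO ≈ 4.53 mg/L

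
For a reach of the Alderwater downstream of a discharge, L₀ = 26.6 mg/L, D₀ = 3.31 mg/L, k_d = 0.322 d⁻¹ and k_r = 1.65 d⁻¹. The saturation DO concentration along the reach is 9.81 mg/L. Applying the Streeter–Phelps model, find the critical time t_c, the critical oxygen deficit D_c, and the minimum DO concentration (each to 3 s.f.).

t_c ≈ 0.688 d; D_c ≈ 4.16 mg/L; min DO ≈ 5.65 mg/L

At the critical point dD/dt = 0, so k_d L₀ e^(−k_d t) = k_r D. Substituting D(t) from the Streeter–Phelps equation and solving for t gives
t_c = ln[(k_r/k_d)(1 − D₀(k_r−k_d)/(k_d L₀))] / (k_r−k_d).
Here k_r−k_d = 1.328 d⁻¹ and 1 − D₀(k_r−k_d)/(k_d L₀) = 1 − 3.31×1.328/(0.322×26.6) = 0.4868, so
t_c = ln(5.124 × 0.4868) / 1.328 = 0.9141 / 1.328 = 0.6883 d.
L(t_c) = L₀ e^(−k_d t_c) = 26.6 × 0.8012 = 21.31 mg/L, and at the critical point k_r D_c = k_d L, so D_c = (0.322/1.65) × 21.31 = 4.159 mg/L.
Minimum DO = C_s − D_c = 9.81 − 4.159 = 5.651 mg/L.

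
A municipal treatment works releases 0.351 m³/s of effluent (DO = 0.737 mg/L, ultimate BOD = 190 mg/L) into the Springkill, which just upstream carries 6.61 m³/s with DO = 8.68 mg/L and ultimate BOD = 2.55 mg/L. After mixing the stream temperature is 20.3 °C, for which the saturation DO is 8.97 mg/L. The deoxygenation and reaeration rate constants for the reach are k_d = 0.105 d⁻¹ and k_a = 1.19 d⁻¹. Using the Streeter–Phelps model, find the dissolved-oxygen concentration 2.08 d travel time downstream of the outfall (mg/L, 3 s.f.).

Mixed DO = (6.61×8.68 + 0.351×0.737)/(6.61+0.351) = 57.63/6.961 = 8.279 mg/L.
Mixed L₀ = (6.61×2.55 + 0.351×190)/(6.961) = 83.55/6.961 = 12.00 mg/L.
Initial deficit D₀ = C_s − DO₀ = 8.97 − 8.279 = 0.6905 mg/L.
D(2.08) = [0.105×12.00/(1.19−0.105)](e^(−0.105×2.08) − e^(−1.19×2.08)) + 0.6905 e^(−1.19×2.08)
= 1.161 × (0.8038 − 0.08415) + 0.6905 × 0.08415 = 0.8940 mg/L.
DO = 8.97 − 0.8940 = 8.076 mg/L.

DO ≈ 8.08 mg/L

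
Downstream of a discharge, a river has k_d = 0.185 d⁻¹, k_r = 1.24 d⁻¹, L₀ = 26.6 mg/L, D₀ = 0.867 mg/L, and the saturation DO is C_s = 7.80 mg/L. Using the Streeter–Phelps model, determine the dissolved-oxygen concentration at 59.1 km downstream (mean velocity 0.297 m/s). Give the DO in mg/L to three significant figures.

DO ≈ 4.97 mg/L

Travel time t = x/v = 59.1 km / (0.297 m/s) = 59100 m / 0.297 m/s = 199000 s = 2.303 d.
k_d L₀/(k_r−k_d) = 0.185×26.6/(1.24−0.185) = 4.921/1.055 = 4.664 mg/L.
e^(−k_d t) = e^(−0.185×2.303) = 0.6531; e^(−k_r t) = e^(−1.24×2.303) = 0.05751.
D = 4.664 × (0.6531 − 0.05751) + 0.867 × 0.05751 = 2.778 + 0.04986 = 2.828 mg/L.
DO = C_s − D = 7.80 − 2.828 = 4.972 mg/L.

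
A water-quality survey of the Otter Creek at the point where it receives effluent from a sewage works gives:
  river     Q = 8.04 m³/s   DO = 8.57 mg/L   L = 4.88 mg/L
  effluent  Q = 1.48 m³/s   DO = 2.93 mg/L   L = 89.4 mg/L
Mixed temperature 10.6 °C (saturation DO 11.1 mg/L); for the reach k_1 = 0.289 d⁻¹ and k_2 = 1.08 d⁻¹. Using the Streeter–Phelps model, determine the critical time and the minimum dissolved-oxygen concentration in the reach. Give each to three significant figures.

Mixed DO = (8.04×8.57 + 1.48×2.93)/(8.04+1.48) = 73.24/9.520 = 7.693 mg/L.
Mixed L₀ = (8.04×4.88 + 1.48×89.4)/(9.520) = 171.5/9.520 = 18.02 mg/L.
Initial deficit D₀ = C_s − DO₀ = 11.1 − 7.693 = 3.407 mg/L.
t_c = (1/0.7910) ln[(1.08/0.289)(1 − 3.407×0.7910/(0.289×18.02))] = 1.264 × ln(1.803) = 0.7454 d.
D_c = (0.289/1.08) × 18.02 × e^(−0.289×0.7454) = 0.2676 × 18.02 × 0.8062 = 3.887 mg/L.
Minimum DO = 11.1 − 3.887 = 7.213 mg/L.

t_c ≈ 0.745 d; minimum DO ≈ 7.21 mg/L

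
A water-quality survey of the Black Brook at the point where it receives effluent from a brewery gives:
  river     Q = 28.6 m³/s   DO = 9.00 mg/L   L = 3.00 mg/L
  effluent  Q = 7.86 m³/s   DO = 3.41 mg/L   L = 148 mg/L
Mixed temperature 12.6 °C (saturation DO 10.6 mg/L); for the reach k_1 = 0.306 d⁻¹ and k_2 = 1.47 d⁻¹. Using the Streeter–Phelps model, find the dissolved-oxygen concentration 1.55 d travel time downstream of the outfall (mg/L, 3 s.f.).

Mixed DO = (28.6×9.00 + 7.86×3.41)/(28.6+7.86) = 284.2/36.46 = 7.795 mg/L.
Mixed L₀ = (28.6×3.00 + 7.86×148)/(36.46) = 1249/36.46 = 34.26 mg/L.
Initial deficit D₀ = C_s − DO₀ = 10.6 − 7.795 = 2.805 mg/L.
D(1.55) = [0.306×34.26/(1.47−0.306)](e^(−0.306×1.55) − e^(−1.47×1.55)) + 2.805 e^(−1.47×1.55)
= 9.006 × (0.6223 − 0.1024) + 2.805 × 0.1024 = 4.970 mg/L.
DO = 10.6 − 4.970 = 5.630 mg/L.

DO ≈ 5.63 mg/L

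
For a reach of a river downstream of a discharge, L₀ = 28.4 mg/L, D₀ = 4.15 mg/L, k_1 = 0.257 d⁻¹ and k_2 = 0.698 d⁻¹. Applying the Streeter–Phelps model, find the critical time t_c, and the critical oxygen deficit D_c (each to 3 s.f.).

t_c ≈ 1.61 d; D_c ≈ 6.91 mg/L

With k_2/k_1 = 2.716 and 1 − D₀(k_2−k_1)/(k_1 L₀) = 0.7493,
t_c = ln(2.716 × 0.7493) / (0.698 − 0.257) = ln(2.035) / 0.4410 = 0.7105/0.4410 = 1.611 d.
L(t_c) = L₀ e^(−k_1 t_c) = 28.4 × 0.6610 = 18.77 mg/L, and at the critical point k_2 D_c = k_1 L, so D_c = (0.257/0.698) × 18.77 = 6.912 mg/L.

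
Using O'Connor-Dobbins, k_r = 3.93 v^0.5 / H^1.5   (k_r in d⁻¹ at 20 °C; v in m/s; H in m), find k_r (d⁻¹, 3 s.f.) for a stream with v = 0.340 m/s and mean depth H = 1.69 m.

k_r ≈ 1.04 d⁻¹

k_r = 3.93 × 0.340^0.5 / 1.69^1.5 = 3.93 × 0.5831 / 2.197 = 1.043 d⁻¹.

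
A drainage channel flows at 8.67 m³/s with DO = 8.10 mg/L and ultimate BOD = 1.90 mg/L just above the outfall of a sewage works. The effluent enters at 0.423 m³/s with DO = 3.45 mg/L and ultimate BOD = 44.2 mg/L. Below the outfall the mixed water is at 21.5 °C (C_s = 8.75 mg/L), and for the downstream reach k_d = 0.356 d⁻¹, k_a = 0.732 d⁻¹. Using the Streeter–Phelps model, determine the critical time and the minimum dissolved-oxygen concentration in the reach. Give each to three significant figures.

Mixed DO = (8.67×8.10 + 0.423×3.45)/(8.67+0.423) = 71.69/9.093 = 7.884 mg/L.
Mixed L₀ = (8.67×1.90 + 0.423×44.2)/(9.093) = 35.17/9.093 = 3.868 mg/L.
Initial deficit D₀ = C_s − DO₀ = 8.75 − 7.884 = 0.8663 mg/L.
t_c = (1/0.3760) ln[(0.732/0.356)(1 − 0.8663×0.3760/(0.356×3.868))] = 2.660 × ln(1.570) = 1.199 d.
D_c = (0.356/0.732) × 3.868 × e^(−0.356×1.199) = 0.4863 × 3.868 × 0.6525 = 1.227 mg/L.
Minimum DO = 8.75 − 1.227 = 7.523 mg/L.

t_c ≈ 1.20 d; minimum DO ≈ 7.52 mg/L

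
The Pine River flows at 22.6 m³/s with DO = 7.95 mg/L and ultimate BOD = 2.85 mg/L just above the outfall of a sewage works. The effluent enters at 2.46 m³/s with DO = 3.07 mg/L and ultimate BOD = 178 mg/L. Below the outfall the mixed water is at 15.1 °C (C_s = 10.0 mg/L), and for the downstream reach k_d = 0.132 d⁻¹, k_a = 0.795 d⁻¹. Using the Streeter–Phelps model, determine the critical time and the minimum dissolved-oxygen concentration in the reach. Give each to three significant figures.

t_c ≈ 1.19 d; minimum DO ≈ 7.16 mg/L

Mixed DO = (22.6×7.95 + 2.46×3.07)/(22.6+2.46) = 187.2/25.06 = 7.471 mg/L.
Mixed L₀ = (22.6×2.85 + 2.46×178)/(25.06) = 502.3/25.06 = 20.04 mg/L.
Initial deficit D₀ = C_s − DO₀ = 10.0 − 7.471 = 2.529 mg/L.
t_c = (1/0.6630) ln[(0.795/0.132)(1 − 2.529×0.6630/(0.132×20.04))] = 1.508 × ln(2.206) = 1.193 d.
D_c = (0.132/0.795) × 20.04 × e^(−0.132×1.193) = 0.1660 × 20.04 × 0.8543 = 2.843 mg/L.
Minimum DO = 10.0 − 2.843 = 7.157 mg/L.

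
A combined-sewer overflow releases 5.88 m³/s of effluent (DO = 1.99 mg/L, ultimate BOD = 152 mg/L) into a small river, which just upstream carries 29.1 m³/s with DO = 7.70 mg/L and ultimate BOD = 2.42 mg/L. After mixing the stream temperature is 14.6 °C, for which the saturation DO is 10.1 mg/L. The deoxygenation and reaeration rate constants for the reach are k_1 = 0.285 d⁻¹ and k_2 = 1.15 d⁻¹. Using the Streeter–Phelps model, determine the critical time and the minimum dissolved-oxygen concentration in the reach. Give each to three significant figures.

t_c ≈ 1.08 d; minimum DO ≈ 5.08 mg/L

Mixed DO = (29.1×7.70 + 5.88×1.99)/(29.1+5.88) = 235.8/34.98 = 6.740 mg/L.
Mixed L₀ = (29.1×2.42 + 5.88×152)/(34.98) = 964.2/34.98 = 27.56 mg/L.
Initial deficit D₀ = C_s − DO₀ = 10.1 − 6.740 = 3.360 mg/L.
t_c = (1/0.8650) ln[(1.15/0.285)(1 − 3.360×0.8650/(0.285×27.56))] = 1.156 × ln(2.542) = 1.079 d.
D_c = (0.285/1.15) × 27.56 × e^(−0.285×1.079) = 0.2478 × 27.56 × 0.7353 = 5.023 mg/L.
Minimum DO = 10.1 − 5.023 = 5.077 mg/L.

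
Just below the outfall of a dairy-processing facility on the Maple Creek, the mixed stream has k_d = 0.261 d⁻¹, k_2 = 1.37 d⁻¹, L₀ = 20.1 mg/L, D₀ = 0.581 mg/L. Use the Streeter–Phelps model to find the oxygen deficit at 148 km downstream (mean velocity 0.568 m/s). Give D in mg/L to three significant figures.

Travel time t = x/v = 148 km / (0.568 m/s) = 148000 m / 0.568 m/s = 260600 s = 3.016 d.
k_d L₀/(k_2−k_d) = 0.261×20.1/(1.37−0.261) = 5.246/1.109 = 4.730 mg/L.
e^(−k_d t) = e^(−0.261×3.016) = 0.4552; e^(−k_2 t) = e^(−1.37×3.016) = 0.01606.
D = 4.730 × (0.4552 − 0.01606) + 0.581 × 0.01606 = 2.077 + 0.009329 = 2.086 mg/L.

D ≈ 2.09 mg/L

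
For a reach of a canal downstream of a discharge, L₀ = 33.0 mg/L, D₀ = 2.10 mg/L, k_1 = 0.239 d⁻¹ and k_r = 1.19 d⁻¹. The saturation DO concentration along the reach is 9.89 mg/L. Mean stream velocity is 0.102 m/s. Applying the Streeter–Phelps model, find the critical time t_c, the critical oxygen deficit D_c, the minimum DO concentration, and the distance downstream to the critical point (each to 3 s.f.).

t_c ≈ 1.38 d; D_c ≈ 4.76 mg/L; min DO ≈ 5.13 mg/L; x_c ≈ 12.2 km

With k_r/k_1 = 4.979 and 1 − D₀(k_r−k_1)/(k_1 L₀) = 0.7468,
t_c = ln(4.979 × 0.7468) / (1.19 − 0.239) = ln(3.718) / 0.9510 = 1.313/0.9510 = 1.381 d.
L(t_c) = L₀ e^(−k_1 t_c) = 33.0 × 0.7189 = 23.72 mg/L, and at the critical point k_r D_c = k_1 L, so D_c = (0.239/1.19) × 23.72 = 4.765 mg/L.
Minimum DO = C_s − D_c = 9.89 − 4.765 = 5.125 mg/L.
x_c = v t_c = 0.102 m/s × 1.381 d × 86400 s/d = 12170 m ≈ 12.2 km.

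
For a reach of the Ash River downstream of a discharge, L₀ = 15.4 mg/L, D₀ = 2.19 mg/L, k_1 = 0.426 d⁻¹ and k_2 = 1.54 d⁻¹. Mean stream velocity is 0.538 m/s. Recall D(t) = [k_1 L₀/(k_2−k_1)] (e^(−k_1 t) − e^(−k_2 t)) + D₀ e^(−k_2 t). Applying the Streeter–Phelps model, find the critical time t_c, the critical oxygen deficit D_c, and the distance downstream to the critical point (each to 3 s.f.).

t_c ≈ 0.736 d; D_c ≈ 3.11 mg/L; x_c ≈ 34.2 km

With k_2/k_1 = 3.615 and 1 − D₀(k_2−k_1)/(k_1 L₀) = 0.6281,
t_c = ln(3.615 × 0.6281) / (1.54 − 0.426) = ln(2.271) / 1.114 = 0.8201/1.114 = 0.7362 d.
D_c = (k_1/k_2) L₀ e^(−k_1 t_c) = (0.426/1.54) × 15.4 × e^(−0.426×0.7362) = 0.2766 × 15.4 × 0.7308 = 3.113 mg/L.
x_c = v t_c = 0.538 m/s × 0.7362 d × 86400 s/d = 34220 m ≈ 34.2 km.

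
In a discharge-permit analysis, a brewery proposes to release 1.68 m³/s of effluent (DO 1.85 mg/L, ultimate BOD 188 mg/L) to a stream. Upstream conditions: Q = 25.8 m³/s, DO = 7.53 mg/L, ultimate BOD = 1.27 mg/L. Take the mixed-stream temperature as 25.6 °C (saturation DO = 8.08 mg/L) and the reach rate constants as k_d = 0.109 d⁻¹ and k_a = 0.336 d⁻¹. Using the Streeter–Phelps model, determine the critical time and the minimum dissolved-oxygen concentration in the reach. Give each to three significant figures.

Mixed DO = (25.8×7.53 + 1.68×1.85)/(25.8+1.68) = 197.4/27.48 = 7.183 mg/L.
Mixed L₀ = (25.8×1.27 + 1.68×188)/(27.48) = 348.6/27.48 = 12.69 mg/L.
Initial deficit D₀ = C_s − DO₀ = 8.08 − 7.183 = 0.8972 mg/L.
t_c = (1/0.2270) ln[(0.336/0.109)(1 − 0.8972×0.2270/(0.109×12.69))] = 4.405 × ln(2.629) = 4.257 d.
D_c = (0.109/0.336) × 12.69 × e^(−0.109×4.257) = 0.3244 × 12.69 × 0.6287 = 2.587 mg/L.
Minimum DO = 8.08 − 2.587 = 5.493 mg/L.

t_c ≈ 4.26 d; minimum DO ≈ 5.49 mg/L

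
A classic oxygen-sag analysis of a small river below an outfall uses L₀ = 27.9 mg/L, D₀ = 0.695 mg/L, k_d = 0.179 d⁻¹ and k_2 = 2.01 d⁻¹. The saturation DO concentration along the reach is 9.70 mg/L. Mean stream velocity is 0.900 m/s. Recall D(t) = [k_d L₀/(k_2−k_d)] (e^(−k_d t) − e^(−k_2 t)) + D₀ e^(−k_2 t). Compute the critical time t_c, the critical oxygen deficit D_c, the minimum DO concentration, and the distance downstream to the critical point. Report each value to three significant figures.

t_c ≈ 1.16 d; D_c ≈ 2.02 mg/L; min DO ≈ 7.68 mg/L; x_c ≈ 90.2 km

t_c = [1/(k_2−k_d)] ln[(k_2/k_d)(1 − D₀(k_2−k_d)/(k_d L₀))]
= [1/(2.01−0.179)] ln[(2.01/0.179)(1 − 0.695×1.831/(0.179×27.9))]
= (1/1.831) ln[11.23 × 0.7452] = 0.5461 × ln(8.368) = 0.5461 × 2.124 = 1.160 d.
D_c = (k_d/k_2) L₀ e^(−k_d t_c) = (0.179/2.01) × 27.9 × e^(−0.179×1.160) = 0.08905 × 27.9 × 0.8125 = 2.019 mg/L.
Minimum DO = C_s − D_c = 9.70 − 2.019 = 7.681 mg/L.
x_c = v t_c = 0.900 m/s × 1.160 d × 86400 s/d = 90220 m ≈ 90.2 km.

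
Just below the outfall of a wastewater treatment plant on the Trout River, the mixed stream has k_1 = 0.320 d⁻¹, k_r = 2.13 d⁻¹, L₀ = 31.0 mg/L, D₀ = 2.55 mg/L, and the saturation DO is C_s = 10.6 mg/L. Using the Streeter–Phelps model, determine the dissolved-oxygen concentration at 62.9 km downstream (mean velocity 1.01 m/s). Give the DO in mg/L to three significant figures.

Travel time t = x/v = 62.9 km / (1.01 m/s) = 62900 m / 1.01 m/s = 62280 s = 0.7208 d.
k_1 L₀/(k_r−k_1) = 0.320×31.0/(2.13−0.320) = 9.920/1.810 = 5.481 mg/L.
e^(−k_1 t) = e^(−0.320×0.7208) = 0.7940; e^(−k_r t) = e^(−2.13×0.7208) = 0.2154.
D = 5.481 × (0.7940 − 0.2154) + 2.55 × 0.2154 = 3.171 + 0.5492 = 3.720 mg/L.
DO = C_s − D = 10.6 − 3.720 = 6.880 mg/L.

DO ≈ 6.88 mg/L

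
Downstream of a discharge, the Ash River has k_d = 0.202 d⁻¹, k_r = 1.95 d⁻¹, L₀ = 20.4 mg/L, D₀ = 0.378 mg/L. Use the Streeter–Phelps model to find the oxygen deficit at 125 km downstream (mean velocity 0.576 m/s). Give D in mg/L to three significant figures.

Travel time t = x/v = 125 km / (0.576 m/s) = 125000 m / 0.576 m/s = 217000 s = 2.512 d.
k_d L₀/(k_r−k_d) = 0.202×20.4/(1.95−0.202) = 4.121/1.748 = 2.357 mg/L.
e^(−k_d t) = e^(−0.202×2.512) = 0.6021; e^(−k_r t) = e^(−1.95×2.512) = 0.007462.
D = 2.357 × (0.6021 − 0.007462) + 0.378 × 0.007462 = 1.402 + 0.002821 = 1.405 mg/L.

D ≈ 1.40 mg/L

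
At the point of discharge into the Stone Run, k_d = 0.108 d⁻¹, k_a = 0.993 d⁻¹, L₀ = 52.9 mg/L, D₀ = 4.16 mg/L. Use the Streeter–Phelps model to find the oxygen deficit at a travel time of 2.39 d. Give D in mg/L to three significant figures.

k_d L₀/(k_a−k_d) = 0.108×52.9/(0.993−0.108) = 5.713/0.8850 = 6.456 mg/L.
e^(−k_d t) = e^(−0.108×2.390) = 0.7725; e^(−k_a t) = e^(−0.993×2.390) = 0.09318.
D = 6.456 × (0.7725 − 0.09318) + 4.16 × 0.09318 = 4.385 + 0.3876 = 4.773 mg/L.

D ≈ 4.77 mg/L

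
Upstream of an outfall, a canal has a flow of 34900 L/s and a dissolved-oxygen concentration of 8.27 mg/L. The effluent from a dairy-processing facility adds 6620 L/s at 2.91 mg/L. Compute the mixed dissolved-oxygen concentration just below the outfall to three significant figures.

Flow-weighted mixing: C = (Q_r C_r + Q_w C_w)/(Q_r + Q_w)
= (34900×8.27 + 6620×2.91)/(34900 + 6620) = 307900/41520 = 7.415 mg/L.

7.42 mg/L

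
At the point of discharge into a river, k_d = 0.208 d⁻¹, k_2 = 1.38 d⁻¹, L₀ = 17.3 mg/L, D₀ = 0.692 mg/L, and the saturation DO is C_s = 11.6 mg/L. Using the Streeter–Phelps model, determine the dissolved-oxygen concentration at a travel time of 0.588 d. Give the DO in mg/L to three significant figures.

k_d L₀/(k_2−k_d) = 0.208×17.3/(1.38−0.208) = 3.598/1.172 = 3.070 mg/L.
e^(−k_d t) = e^(−0.208×0.5880) = 0.8849; e^(−k_2 t) = e^(−1.38×0.5880) = 0.4442.
D = 3.070 × (0.8849 − 0.4442) + 0.692 × 0.4442 = 1.353 + 0.3074 = 1.660 mg/L.
DO = C_s − D = 11.6 − 1.660 = 9.940 mg/L.

DO ≈ 9.94 mg/L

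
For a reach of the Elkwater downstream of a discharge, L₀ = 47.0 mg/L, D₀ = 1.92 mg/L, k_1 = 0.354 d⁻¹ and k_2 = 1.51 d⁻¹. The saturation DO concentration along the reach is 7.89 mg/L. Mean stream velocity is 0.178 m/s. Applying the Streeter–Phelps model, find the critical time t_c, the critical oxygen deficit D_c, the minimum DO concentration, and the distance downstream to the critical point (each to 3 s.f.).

t_c = [1/(k_2−k_1)] ln[(k_2/k_1)(1 − D₀(k_2−k_1)/(k_1 L₀))]
= [1/(1.51−0.354)] ln[(1.51/0.354)(1 − 1.92×1.156/(0.354×47.0))]
= (1/1.156) ln[4.266 × 0.8666] = 0.8651 × ln(3.697) = 0.8651 × 1.307 = 1.131 d.
D_c = (k_1/k_2) L₀ e^(−k_1 t_c) = (0.354/1.51) × 47.0 × e^(−0.354×1.131) = 0.2344 × 47.0 × 0.6701 = 7.383 mg/L.
Minimum DO = C_s − D_c = 7.89 − 7.383 = 0.5067 mg/L.
x_c = v t_c = 0.178 m/s × 1.131 d × 86400 s/d = 17390 m ≈ 17.4 km.

t_c ≈ 1.13 d; D_c ≈ 7.38 mg/L; min DO ≈ 0.507 mg/L; x_c ≈ 17.4 km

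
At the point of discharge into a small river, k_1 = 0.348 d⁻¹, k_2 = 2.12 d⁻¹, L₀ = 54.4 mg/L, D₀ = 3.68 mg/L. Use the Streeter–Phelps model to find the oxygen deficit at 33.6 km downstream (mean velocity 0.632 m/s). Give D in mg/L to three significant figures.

Travel time t = x/v = 33.6 km / (0.632 m/s) = 33600 m / 0.632 m/s = 53160 s = 0.6153 d.
k_1 L₀/(k_2−k_1) = 0.348×54.4/(2.12−0.348) = 18.93/1.772 = 10.68 mg/L.
e^(−k_1 t) = e^(−0.348×0.6153) = 0.8072; e^(−k_2 t) = e^(−2.12×0.6153) = 0.2713.
D = 10.68 × (0.8072 − 0.2713) + 3.68 × 0.2713 = 5.726 + 0.9984 = 6.724 mg/L.

D ≈ 6.72 mg/L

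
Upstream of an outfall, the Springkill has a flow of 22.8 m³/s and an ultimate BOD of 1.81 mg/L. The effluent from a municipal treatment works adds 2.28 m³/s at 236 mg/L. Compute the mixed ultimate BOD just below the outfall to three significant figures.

Flow-weighted mixing: C = (Q_r C_r + Q_w C_w)/(Q_r + Q_w)
= (22.8×1.81 + 2.28×236)/(22.8 + 2.28) = 579.3/25.08 = 23.10 mg/L.

23.1 mg/L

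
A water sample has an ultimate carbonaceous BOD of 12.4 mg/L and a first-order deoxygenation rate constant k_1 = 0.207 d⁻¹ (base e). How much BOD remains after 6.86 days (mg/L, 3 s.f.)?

L_t = L₀ e^(−k_1 t) = 12.4 × e^(−0.207×6.86) = 12.4 × 0.2417 = 2.997 mg/L.

L ≈ 3.00 mg/L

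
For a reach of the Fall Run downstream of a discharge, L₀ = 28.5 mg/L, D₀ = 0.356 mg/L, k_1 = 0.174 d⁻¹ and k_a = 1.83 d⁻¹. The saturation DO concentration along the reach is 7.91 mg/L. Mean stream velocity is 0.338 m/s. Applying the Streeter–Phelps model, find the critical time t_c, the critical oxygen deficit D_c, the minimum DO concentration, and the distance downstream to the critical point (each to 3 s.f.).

At the critical point dD/dt = 0, so k_1 L₀ e^(−k_1 t) = k_a D. Substituting D(t) from the Streeter–Phelps equation and solving for t gives
t_c = ln[(k_a/k_1)(1 − D₀(k_a−k_1)/(k_1 L₀))] / (k_a−k_1).
Here k_a−k_1 = 1.656 d⁻¹ and 1 − D₀(k_a−k_1)/(k_1 L₀) = 1 − 0.356×1.656/(0.174×28.5) = 0.8811, so
t_c = ln(10.52 × 0.8811) / 1.656 = 2.226 / 1.656 = 1.344 d.
D_c = (k_1/k_a) L₀ e^(−k_1 t_c) = (0.174/1.83) × 28.5 × e^(−0.174×1.344) = 0.09508 × 28.5 × 0.7914 = 2.145 mg/L.
Minimum DO = C_s − D_c = 7.91 − 2.145 = 5.765 mg/L.
x_c = v t_c = 0.338 m/s × 1.344 d × 86400 s/d = 39260 m ≈ 39.3 km.

t_c ≈ 1.34 d; D_c ≈ 2.14 mg/L; min DO ≈ 5.77 mg/L; x_c ≈ 39.3 km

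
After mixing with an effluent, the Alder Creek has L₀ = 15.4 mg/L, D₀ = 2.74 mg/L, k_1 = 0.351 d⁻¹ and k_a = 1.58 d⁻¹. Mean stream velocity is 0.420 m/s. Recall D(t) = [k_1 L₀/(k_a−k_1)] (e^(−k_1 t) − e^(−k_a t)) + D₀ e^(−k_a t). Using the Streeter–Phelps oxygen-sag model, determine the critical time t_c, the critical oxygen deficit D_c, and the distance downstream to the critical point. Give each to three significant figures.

t_c = [1/(k_a−k_1)] ln[(k_a/k_1)(1 − D₀(k_a−k_1)/(k_1 L₀))]
= [1/(1.58−0.351)] ln[(1.58/0.351)(1 − 2.74×1.229/(0.351×15.4))]
= (1/1.229) ln[4.501 × 0.3770] = 0.8137 × ln(1.697) = 0.8137 × 0.5289 = 0.4304 d.
D_c = (k_1/k_a) L₀ e^(−k_1 t_c) = (0.351/1.58) × 15.4 × e^(−0.351×0.4304) = 0.2222 × 15.4 × 0.8598 = 2.941 mg/L.
x_c = v t_c = 0.420 m/s × 0.4304 d × 86400 s/d = 15620 m ≈ 15.6 km.

t_c ≈ 0.430 d; D_c ≈ 2.94 mg/L; x_c ≈ 15.6 km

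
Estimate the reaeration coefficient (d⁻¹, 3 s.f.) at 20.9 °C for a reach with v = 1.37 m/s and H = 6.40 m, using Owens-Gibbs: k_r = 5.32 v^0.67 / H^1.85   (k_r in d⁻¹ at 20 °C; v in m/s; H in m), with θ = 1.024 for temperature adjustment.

k_r ≈ 0.216 d⁻¹

k_r(20) = 5.32 × 1.37^0.67 / 6.40^1.85 = 5.32 × 1.235 / 31.01 = 0.2119 d⁻¹.
k_r(20.9) = 0.2119 × 1.024^(20.9−20) = 0.2119 × 1.022 = 0.2164 d⁻¹.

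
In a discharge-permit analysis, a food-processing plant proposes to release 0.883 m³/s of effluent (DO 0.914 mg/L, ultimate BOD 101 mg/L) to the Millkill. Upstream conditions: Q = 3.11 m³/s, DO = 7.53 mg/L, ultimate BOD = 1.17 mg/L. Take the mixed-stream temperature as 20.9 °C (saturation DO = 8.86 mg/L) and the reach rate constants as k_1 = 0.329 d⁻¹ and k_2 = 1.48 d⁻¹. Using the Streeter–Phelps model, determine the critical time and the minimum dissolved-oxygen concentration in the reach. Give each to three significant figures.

t_c ≈ 0.833 d; minimum DO ≈ 4.93 mg/L

Mixed DO = (3.11×7.53 + 0.883×0.914)/(3.11+0.883) = 24.23/3.993 = 6.067 mg/L.
Mixed L₀ = (3.11×1.17 + 0.883×101)/(3.993) = 92.82/3.993 = 23.25 mg/L.
Initial deficit D₀ = C_s − DO₀ = 8.86 − 6.067 = 2.793 mg/L.
t_c = (1/1.151) ln[(1.48/0.329)(1 − 2.793×1.151/(0.329×23.25))] = 0.8688 × ln(2.608) = 0.8327 d.
D_c = (0.329/1.48) × 23.25 × e^(−0.329×0.8327) = 0.2223 × 23.25 × 0.7604 = 3.929 mg/L.
Minimum DO = 8.86 − 3.929 = 4.931 mg/L.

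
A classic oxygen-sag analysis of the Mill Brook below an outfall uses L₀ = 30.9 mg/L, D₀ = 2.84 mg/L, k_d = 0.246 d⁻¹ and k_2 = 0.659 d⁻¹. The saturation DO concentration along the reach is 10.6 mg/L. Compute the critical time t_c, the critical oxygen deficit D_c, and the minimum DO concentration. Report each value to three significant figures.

t_c ≈ 1.98 d; D_c ≈ 7.09 mg/L; min DO ≈ 3.51 mg/L

With k_2/k_d = 2.679 and 1 − D₀(k_2−k_d)/(k_d L₀) = 0.8457,
t_c = ln(2.679 × 0.8457) / (0.659 − 0.246) = ln(2.266) / 0.4130 = 0.8178/0.4130 = 1.980 d.
L(t_c) = L₀ e^(−k_d t_c) = 30.9 × 0.6144 = 18.98 mg/L, and at the critical point k_2 D_c = k_d L, so D_c = (0.246/0.659) × 18.98 = 7.087 mg/L.
Minimum DO = C_s − D_c = 10.6 − 7.087 = 3.513 mg/L.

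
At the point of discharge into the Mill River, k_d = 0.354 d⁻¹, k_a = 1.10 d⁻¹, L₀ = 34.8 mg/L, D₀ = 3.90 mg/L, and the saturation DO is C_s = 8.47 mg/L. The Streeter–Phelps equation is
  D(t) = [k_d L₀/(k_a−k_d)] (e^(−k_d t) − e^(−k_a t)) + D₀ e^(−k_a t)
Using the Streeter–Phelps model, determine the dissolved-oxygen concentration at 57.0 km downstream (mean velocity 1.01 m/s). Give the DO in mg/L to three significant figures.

DO ≈ 1.51 mg/L

Travel time t = x/v = 57.0 km / (1.01 m/s) = 57000 m / 1.01 m/s = 56440 s = 0.6532 d.
k_d L₀/(k_a−k_d) = 0.354×34.8/(1.10−0.354) = 12.32/0.7460 = 16.51 mg/L.
e^(−k_d t) = e^(−0.354×0.6532) = 0.7936; e^(−k_a t) = e^(−1.10×0.6532) = 0.4875.
D = 16.51 × (0.7936 − 0.4875) + 3.90 × 0.4875 = 5.054 + 1.901 = 6.956 mg/L.
DO = C_s − D = 8.47 − 6.956 = 1.514 mg/L.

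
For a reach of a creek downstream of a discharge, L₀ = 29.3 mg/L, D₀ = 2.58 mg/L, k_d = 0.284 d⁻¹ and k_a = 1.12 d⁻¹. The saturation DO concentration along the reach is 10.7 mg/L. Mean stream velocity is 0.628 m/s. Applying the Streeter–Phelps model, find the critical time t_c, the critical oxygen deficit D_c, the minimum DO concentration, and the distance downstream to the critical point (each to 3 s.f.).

t_c ≈ 1.28 d; D_c ≈ 5.16 mg/L; min DO ≈ 5.54 mg/L; x_c ≈ 69.6 km

With k_a/k_d = 3.944 and 1 − D₀(k_a−k_d)/(k_d L₀) = 0.7408,
t_c = ln(3.944 × 0.7408) / (1.12 − 0.284) = ln(2.921) / 0.8360 = 1.072/0.8360 = 1.282 d.
D_c = (k_d/k_a) L₀ e^(−k_d t_c) = (0.284/1.12) × 29.3 × e^(−0.284×1.282) = 0.2536 × 29.3 × 0.6948 = 5.162 mg/L.
Minimum DO = C_s − D_c = 10.7 − 5.162 = 5.538 mg/L.
x_c = v t_c = 0.628 m/s × 1.282 d × 86400 s/d = 69580 m ≈ 69.6 km.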